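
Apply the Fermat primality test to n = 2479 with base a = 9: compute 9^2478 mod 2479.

9^1 ≡ 9 (mod 2479)
9^2 ≡ 9^2 = 81 ≡ 81 (mod 2479)
9^4 ≡ 81^2 = 6561 ≡ 1603 (mod 2479)
9^8 ≡ 1603^2 = 2569609 ≡ 1365 (mod 2479)
9^16 ≡ 1365^2 = 1863225 ≡ 1496 (mod 2479)
9^32 ≡ 1496^2 = 2238016 ≡ 1958 (mod 2479)
9^64 ≡ 1958^2 = 3833764 ≡ 1230 (mod 2479)
9^128 ≡ 1230^2 = 1512900 ≡ 710 (mod 2479)
9^256 ≡ 710^2 = 504100 ≡ 863 (mod 2479)
9^512 ≡ 863^2 = 744769 ≡ 1069 (mod 2479)
9^1024 ≡ 1069^2 = 1142761 ≡ 2421 (mod 2479)
9^2048 ≡ 2421^2 = 5861241 ≡ 885 (mod 2479)
2478 = 2048 + 256 + 128 + 32 + 8 + 4 + 2 in binary powers of 2.
So 9^2478 ≡ 885 · 863 · 710 · 1958 · 1365 · 1603 · 81 ≡ 729 (mod 2479).
Since 729 ≠ 1, base 9 is a Fermat witness: 2479 is composite.

729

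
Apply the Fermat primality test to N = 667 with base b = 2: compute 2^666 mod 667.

2^1 ≡ 2 (mod 667)
2^2 ≡ 2^2 = 4 ≡ 4 (mod 667)
2^4 ≡ 4^2 = 16 ≡ 16 (mod 667)
2^8 ≡ 16^2 = 256 ≡ 256 (mod 667)
2^16 ≡ 256^2 = 65536 ≡ 170 (mod 667)
2^32 ≡ 170^2 = 28900 ≡ 219 (mod 667)
2^64 ≡ 219^2 = 47961 ≡ 604 (mod 667)
2^128 ≡ 604^2 = 364816 ≡ 634 (mod 667)
2^256 ≡ 634^2 = 401956 ≡ 422 (mod 667)
2^512 ≡ 422^2 = 178084 ≡ 662 (mod 667)
666 = 512 + 128 + 16 + 8 + 2 in binary powers of 2.
So 2^666 ≡ 662 · 634 · 170 · 256 · 4 ≡ 179 (mod 667).
Since 179 ≠ 1, base 2 is a Fermat witness: 667 is composite.

179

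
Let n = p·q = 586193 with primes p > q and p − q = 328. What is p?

947

Since p = q + 328, we have 586193 = q(q + 328), so q² + 328q − 586193 = 0.
Discriminant: 328² + 4·586193 = 107584 + 2344772 = 2452356; √2452356 = 1566.
q = (−328 + 1566)/2 = 619, and p = q + 328 = 947.
Check: 619 · 947 = 586193.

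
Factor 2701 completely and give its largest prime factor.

73

2701 = 37 · 73
73 is prime.
So 2701 = 37 · 73; the largest prime factor is 73.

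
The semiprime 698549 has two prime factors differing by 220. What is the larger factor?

Since p = q + 220, we have 698549 = q(q + 220), so q² + 220q − 698549 = 0.
Discriminant: 220² + 4·698549 = 48400 + 2794196 = 2842596; √2842596 = 1686.
q = (−220 + 1686)/2 = 733, and p = q + 220 = 953.
Check: 733 · 953 = 698549.

953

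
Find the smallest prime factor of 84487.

13

84487 is odd.
Digit sum 31, not divisible by 3.
Ends in 7: not divisible by 5.
7: 84487 = 7·12069 + 4
11: 84487 = 11·7680 + 7
13: 84487 = 13·6499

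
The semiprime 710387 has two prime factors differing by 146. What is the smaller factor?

Since p = q + 146, we have 710387 = q(q + 146), so q² + 146q − 710387 = 0.
Discriminant: 146² + 4·710387 = 21316 + 2841548 = 2862864; √2862864 = 1692.
q = (−146 + 1692)/2 = 773, and p = q + 146 = 919.
Check: 773 · 919 = 710387.

773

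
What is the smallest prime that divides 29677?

59

29677 is odd.
Digit sum 31, not divisible by 3.
Ends in 7: not divisible by 5.
7: 29677 = 7·4239 + 4
11: 29677 = 11·2697 + 10
13: 29677 = 13·2282 + 11
17: 29677 = 17·1745 + 12
19: 29677 = 19·1561 + 18
23: 29677 = 23·1290 + 7
29: 29677 = 29·1023 + 10
31: 29677 = 31·957 + 10
37: 29677 = 37·802 + 3
41: 29677 = 41·723 + 34
43: 29677 = 43·690 + 7
47: 29677 = 47·631 + 20
53: 29677 = 53·559 + 50
59: 29677 = 59·503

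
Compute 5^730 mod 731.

5^1 ≡ 5 (mod 731)
5^2 ≡ 5^2 = 25 ≡ 25 (mod 731)
5^4 ≡ 25^2 = 625 ≡ 625 (mod 731)
5^8 ≡ 625^2 = 390625 ≡ 271 (mod 731)
5^16 ≡ 271^2 = 73441 ≡ 341 (mod 731)
5^32 ≡ 341^2 = 116281 ≡ 52 (mod 731)
5^64 ≡ 52^2 = 2704 ≡ 511 (mod 731)
5^128 ≡ 511^2 = 261121 ≡ 154 (mod 731)
5^256 ≡ 154^2 = 23716 ≡ 324 (mod 731)
5^512 ≡ 324^2 = 104976 ≡ 443 (mod 731)
730 = 512 + 128 + 64 + 16 + 8 + 2 in binary powers of 2.
So 5^730 ≡ 443 · 154 · 511 · 341 · 271 · 25 ≡ 298 (mod 731).
Since 298 ≠ 1, base 5 is a Fermat witness: 731 is composite.

298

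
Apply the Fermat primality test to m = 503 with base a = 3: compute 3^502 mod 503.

3^1 ≡ 3 (mod 503)
3^2 ≡ 3^2 = 9 ≡ 9 (mod 503)
3^4 ≡ 9^2 = 81 ≡ 81 (mod 503)
3^8 ≡ 81^2 = 6561 ≡ 22 (mod 503)
3^16 ≡ 22^2 = 484 ≡ 484 (mod 503)
3^32 ≡ 484^2 = 234256 ≡ 361 (mod 503)
3^64 ≡ 361^2 = 130321 ≡ 44 (mod 503)
3^128 ≡ 44^2 = 1936 ≡ 427 (mod 503)
3^256 ≡ 427^2 = 182329 ≡ 243 (mod 503)
502 = 256 + 128 + 64 + 32 + 16 + 4 + 2 in binary powers of 2.
So 3^502 ≡ 243 · 427 · 44 · 361 · 484 · 81 · 9 ≡ 1 (mod 503).
Since the result is 1, base 3 gives no evidence that 503 is composite.

1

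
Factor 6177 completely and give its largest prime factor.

71

6177 = 3 · 2059
2059 = 29 · 71
71 is prime.
So 6177 = 3 · 29 · 71; the largest prime factor is 71.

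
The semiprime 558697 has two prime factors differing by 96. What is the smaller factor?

701

Since p = q + 96, we have 558697 = q(q + 96), so q² + 96q − 558697 = 0.
Discriminant: 96² + 4·558697 = 9216 + 2234788 = 2244004; √2244004 = 1498.
q = (−96 + 1498)/2 = 701, and p = q + 96 = 797.
Check: 701 · 797 = 558697.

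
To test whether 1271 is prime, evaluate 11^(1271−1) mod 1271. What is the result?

11^1 ≡ 11 (mod 1271)
11^2 ≡ 11^2 = 121 ≡ 121 (mod 1271)
11^4 ≡ 121^2 = 14641 ≡ 660 (mod 1271)
11^8 ≡ 660^2 = 435600 ≡ 918 (mod 1271)
11^16 ≡ 918^2 = 842724 ≡ 51 (mod 1271)
11^32 ≡ 51^2 = 2601 ≡ 59 (mod 1271)
11^64 ≡ 59^2 = 3481 ≡ 939 (mod 1271)
11^128 ≡ 939^2 = 881721 ≡ 918 (mod 1271)
11^256 ≡ 918^2 = 842724 ≡ 51 (mod 1271)
11^512 ≡ 51^2 = 2601 ≡ 59 (mod 1271)
11^1024 ≡ 59^2 = 3481 ≡ 939 (mod 1271)
1270 = 1024 + 128 + 64 + 32 + 16 + 4 + 2 in binary powers of 2.
So 11^1270 ≡ 939 · 918 · 939 · 59 · 51 · 660 · 121 ≡ 811 (mod 1271).
Since 811 ≠ 1, base 11 is a Fermat witness: 1271 is composite.

811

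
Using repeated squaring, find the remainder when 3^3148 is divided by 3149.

3^1 ≡ 3 (mod 3149)
3^2 ≡ 3^2 = 9 ≡ 9 (mod 3149)
3^4 ≡ 9^2 = 81 ≡ 81 (mod 3149)
3^8 ≡ 81^2 = 6561 ≡ 263 (mod 3149)
3^16 ≡ 263^2 = 69169 ≡ 3040 (mod 3149)
3^32 ≡ 3040^2 = 9241600 ≡ 2434 (mod 3149)
3^64 ≡ 2434^2 = 5924356 ≡ 1087 (mod 3149)
3^128 ≡ 1087^2 = 1181569 ≡ 694 (mod 3149)
3^256 ≡ 694^2 = 481636 ≡ 2988 (mod 3149)
3^512 ≡ 2988^2 = 8928144 ≡ 729 (mod 3149)
3^1024 ≡ 729^2 = 531441 ≡ 2409 (mod 3149)
3^2048 ≡ 2409^2 = 5803281 ≡ 2823 (mod 3149)
3148 = 2048 + 1024 + 64 + 8 + 4 in binary powers of 2.
So 3^3148 ≡ 2823 · 2409 · 1087 · 263 · 81 ≡ 947 (mod 3149).
Since 947 ≠ 1, base 3 is a Fermat witness: 3149 is composite.

947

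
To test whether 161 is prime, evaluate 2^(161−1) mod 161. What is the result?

2^1 ≡ 2 (mod 161)
2^2 ≡ 2^2 = 4 ≡ 4 (mod 161)
2^4 ≡ 4^2 = 16 ≡ 16 (mod 161)
2^8 ≡ 16^2 = 256 ≡ 95 (mod 161)
2^16 ≡ 95^2 = 9025 ≡ 9 (mod 161)
2^32 ≡ 9^2 = 81 ≡ 81 (mod 161)
2^64 ≡ 81^2 = 6561 ≡ 121 (mod 161)
2^128 ≡ 121^2 = 14641 ≡ 151 (mod 161)
160 = 128 + 32 in binary powers of 2.
So 2^160 ≡ 151 · 81 ≡ 156 (mod 161).
Since 156 ≠ 1, base 2 is a Fermat witness: 161 is composite.

156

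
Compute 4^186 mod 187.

4^1 ≡ 4 (mod 187)
4^2 ≡ 4^2 = 16 ≡ 16 (mod 187)
4^4 ≡ 16^2 = 256 ≡ 69 (mod 187)
4^8 ≡ 69^2 = 4761 ≡ 86 (mod 187)
4^16 ≡ 86^2 = 7396 ≡ 103 (mod 187)
4^32 ≡ 103^2 = 10609 ≡ 137 (mod 187)
4^64 ≡ 137^2 = 18769 ≡ 69 (mod 187)
4^128 ≡ 69^2 = 4761 ≡ 86 (mod 187)
186 = 128 + 32 + 16 + 8 + 2 in binary powers of 2.
So 4^186 ≡ 86 · 137 · 103 · 86 · 16 ≡ 169 (mod 187).
Since 169 ≠ 1, base 4 is a Fermat witness: 187 is composite.

169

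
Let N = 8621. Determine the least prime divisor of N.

8621 is odd.
Digit sum 17, not divisible by 3.
Ends in 1: not divisible by 5.
7: 8621 = 7·1231 + 4
11: 8621 = 11·783 + 8
13: 8621 = 13·663 + 2
17: 8621 = 17·507 + 2
19: 8621 = 19·453 + 14
23: 8621 = 23·374 + 19
29: 8621 = 29·297 + 8
31: 8621 = 31·278 + 3
37: 8621 = 37·233

37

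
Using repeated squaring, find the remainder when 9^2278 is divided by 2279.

9^1 ≡ 9 (mod 2279)
9^2 ≡ 9^2 = 81 ≡ 81 (mod 2279)
9^4 ≡ 81^2 = 6561 ≡ 2003 (mod 2279)
9^8 ≡ 2003^2 = 4012009 ≡ 969 (mod 2279)
9^16 ≡ 969^2 = 938961 ≡ 13 (mod 2279)
9^32 ≡ 13^2 = 169 ≡ 169 (mod 2279)
9^64 ≡ 169^2 = 28561 ≡ 1213 (mod 2279)
9^128 ≡ 1213^2 = 1471369 ≡ 1414 (mod 2279)
9^256 ≡ 1414^2 = 1999396 ≡ 713 (mod 2279)
9^512 ≡ 713^2 = 508369 ≡ 152 (mod 2279)
9^1024 ≡ 152^2 = 23104 ≡ 314 (mod 2279)
9^2048 ≡ 314^2 = 98596 ≡ 599 (mod 2279)
2278 = 2048 + 128 + 64 + 32 + 4 + 2 in binary powers of 2.
So 9^2278 ≡ 599 · 1414 · 1213 · 169 · 2003 · 81 ≡ 702 (mod 2279).
Since 702 ≠ 1, base 9 is a Fermat witness: 2279 is composite.

702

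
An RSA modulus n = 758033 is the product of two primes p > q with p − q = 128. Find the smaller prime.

Since p = q + 128, we have 758033 = q(q + 128), so q² + 128q − 758033 = 0.
Discriminant: 128² + 4·758033 = 16384 + 3032132 = 3048516; √3048516 = 1746.
q = (−128 + 1746)/2 = 809, and p = q + 128 = 937.
Check: 809 · 937 = 758033.

809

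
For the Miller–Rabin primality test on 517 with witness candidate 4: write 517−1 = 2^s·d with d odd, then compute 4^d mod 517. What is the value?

517 − 1 = 516 = 2^2 · 129, so d = 129.
4^1 ≡ 4 (mod 517)
4^2 ≡ 4^2 = 16 ≡ 16 (mod 517)
4^4 ≡ 16^2 = 256 ≡ 256 (mod 517)
4^8 ≡ 256^2 = 65536 ≡ 394 (mod 517)
4^16 ≡ 394^2 = 155236 ≡ 136 (mod 517)
4^32 ≡ 136^2 = 18496 ≡ 401 (mod 517)
4^64 ≡ 401^2 = 160801 ≡ 14 (mod 517)
4^128 ≡ 14^2 = 196 ≡ 196 (mod 517)
129 = 128 + 1 in binary powers of 2.
So 4^129 ≡ 196 · 4 ≡ 267 (mod 517).
Squaring chain: 267 → 460; never reaches −1, so base 4 is a Miller–Rabin witness that 517 is composite.

267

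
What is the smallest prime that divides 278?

278 is even: 2 divides it.

2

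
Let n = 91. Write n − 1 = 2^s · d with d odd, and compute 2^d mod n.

57

91 − 1 = 90 = 2^1 · 45, so d = 45.
2^1 ≡ 2 (mod 91)
2^2 ≡ 2^2 = 4 ≡ 4 (mod 91)
2^4 ≡ 4^2 = 16 ≡ 16 (mod 91)
2^8 ≡ 16^2 = 256 ≡ 74 (mod 91)
2^16 ≡ 74^2 = 5476 ≡ 16 (mod 91)
2^32 ≡ 16^2 = 256 ≡ 74 (mod 91)
45 = 32 + 8 + 4 + 1 in binary powers of 2.
So 2^45 ≡ 74 · 74 · 16 · 2 ≡ 57 (mod 91).
Squaring chain: 57; never reaches −1, so base 2 is a Miller–Rabin witness that 91 is composite.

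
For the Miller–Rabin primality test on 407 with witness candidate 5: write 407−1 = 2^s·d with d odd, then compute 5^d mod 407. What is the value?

279

407 − 1 = 406 = 2^1 · 203, so d = 203.
5^1 ≡ 5 (mod 407)
5^2 ≡ 5^2 = 25 ≡ 25 (mod 407)
5^4 ≡ 25^2 = 625 ≡ 218 (mod 407)
5^8 ≡ 218^2 = 47524 ≡ 312 (mod 407)
5^16 ≡ 312^2 = 97344 ≡ 71 (mod 407)
5^32 ≡ 71^2 = 5041 ≡ 157 (mod 407)
5^64 ≡ 157^2 = 24649 ≡ 229 (mod 407)
5^128 ≡ 229^2 = 52441 ≡ 345 (mod 407)
203 = 128 + 64 + 8 + 2 + 1 in binary powers of 2.
So 5^203 ≡ 345 · 229 · 312 · 25 · 5 ≡ 279 (mod 407).
Squaring chain: 279; never reaches −1, so base 5 is a Miller–Rabin witness that 407 is composite.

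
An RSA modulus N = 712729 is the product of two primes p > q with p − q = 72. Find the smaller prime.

809

Since p = q + 72, we have 712729 = q(q + 72), so q² + 72q − 712729 = 0.
Discriminant: 72² + 4·712729 = 5184 + 2850916 = 2856100; √2856100 = 1690.
q = (−72 + 1690)/2 = 809, and p = q + 72 = 881.
Check: 809 · 881 = 712729.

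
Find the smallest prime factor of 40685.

40685 is odd.
Digit sum 23, not divisible by 3.
Ends in 5: divisible by 5.

5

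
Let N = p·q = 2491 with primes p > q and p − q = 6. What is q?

Since p = q + 6, we have 2491 = q(q + 6), so q² + 6q − 2491 = 0.
Discriminant: 6² + 4·2491 = 36 + 9964 = 10000; √10000 = 100.
q = (−6 + 100)/2 = 47, and p = q + 6 = 53.
Check: 47 · 53 = 2491.

47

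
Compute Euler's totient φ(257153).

234000

Factor: 257153 = 13 · 131 · 151.
φ(257153) = (13−1) · (131−1) · (151−1) = 12 · 130 · 150 = 234000.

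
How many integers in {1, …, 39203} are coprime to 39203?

Factor: 39203 = 197 · 199.
φ(39203) = (197−1) · (199−1) = 196 · 198 = 38808.

38808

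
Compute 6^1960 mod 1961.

1444

6^1 ≡ 6 (mod 1961)
6^2 ≡ 6^2 = 36 ≡ 36 (mod 1961)
6^4 ≡ 36^2 = 1296 ≡ 1296 (mod 1961)
6^8 ≡ 1296^2 = 1679616 ≡ 1000 (mod 1961)
6^16 ≡ 1000^2 = 1000000 ≡ 1851 (mod 1961)
6^32 ≡ 1851^2 = 3426201 ≡ 334 (mod 1961)
6^64 ≡ 334^2 = 111556 ≡ 1740 (mod 1961)
6^128 ≡ 1740^2 = 3027600 ≡ 1777 (mod 1961)
6^256 ≡ 1777^2 = 3157729 ≡ 519 (mod 1961)
6^512 ≡ 519^2 = 269361 ≡ 704 (mod 1961)
6^1024 ≡ 704^2 = 495616 ≡ 1444 (mod 1961)
1960 = 1024 + 512 + 256 + 128 + 32 + 8 in binary powers of 2.
So 6^1960 ≡ 1444 · 704 · 519 · 1777 · 334 · 1000 ≡ 1444 (mod 1961).
Since 1444 ≠ 1, base 6 is a Fermat witness: 1961 is composite.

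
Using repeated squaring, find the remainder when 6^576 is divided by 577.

6^1 ≡ 6 (mod 577)
6^2 ≡ 6^2 = 36 ≡ 36 (mod 577)
6^4 ≡ 36^2 = 1296 ≡ 142 (mod 577)
6^8 ≡ 142^2 = 20164 ≡ 546 (mod 577)
6^16 ≡ 546^2 = 298116 ≡ 384 (mod 577)
6^32 ≡ 384^2 = 147456 ≡ 321 (mod 577)
6^64 ≡ 321^2 = 103041 ≡ 335 (mod 577)
6^128 ≡ 335^2 = 112225 ≡ 287 (mod 577)
6^256 ≡ 287^2 = 82369 ≡ 435 (mod 577)
6^512 ≡ 435^2 = 189225 ≡ 546 (mod 577)
576 = 512 + 64 in binary powers of 2.
So 6^576 ≡ 546 · 335 ≡ 1 (mod 577).
Since the result is 1, base 6 gives no evidence that 577 is composite.

1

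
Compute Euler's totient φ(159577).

142560

Factor: 159577 = 11 · 89 · 163.
φ(159577) = (11−1) · (89−1) · (163−1) = 10 · 88 · 162 = 142560.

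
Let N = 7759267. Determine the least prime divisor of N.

59

7759267 is odd.
Digit sum 43, not divisible by 3.
Ends in 7: not divisible by 5.
7: 7759267 = 7·1108466 + 5
11: 7759267 = 11·705387 + 10
13: 7759267 = 13·596866 + 9
17: 7759267 = 17·456427 + 8
19: 7759267 = 19·408382 + 9
23: 7759267 = 23·337359 + 10
29: 7759267 = 29·267560 + 27
31: 7759267 = 31·250298 + 29
37: 7759267 = 37·209709 + 34
41: 7759267 = 41·189250 + 17
43: 7759267 = 43·180448 + 3
47: 7759267 = 47·165090 + 37
53: 7759267 = 53·146401 + 14
59: 7759267 = 59·131513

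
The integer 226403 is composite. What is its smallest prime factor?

226403 is odd.
Digit sum 17, not divisible by 3.
Ends in 3: not divisible by 5.
7: 226403 = 7·32343 + 2
11: 226403 = 11·20582 + 1
13: 226403 = 13·17415 + 8
17: 226403 = 17·13317 + 14
19: 226403 = 19·11915 + 18
23: 226403 = 23·9843 + 14
29: 226403 = 29·7807

29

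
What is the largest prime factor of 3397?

79

3397 = 43 · 79
79 is prime.
So 3397 = 43 · 79; the largest prime factor is 79.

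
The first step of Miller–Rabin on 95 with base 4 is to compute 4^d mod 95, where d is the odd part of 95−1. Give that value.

54

95 − 1 = 94 = 2^1 · 47, so d = 47.
4^1 ≡ 4 (mod 95)
4^2 ≡ 4^2 = 16 ≡ 16 (mod 95)
4^4 ≡ 16^2 = 256 ≡ 66 (mod 95)
4^8 ≡ 66^2 = 4356 ≡ 81 (mod 95)
4^16 ≡ 81^2 = 6561 ≡ 6 (mod 95)
4^32 ≡ 6^2 = 36 ≡ 36 (mod 95)
47 = 32 + 8 + 4 + 2 + 1 in binary powers of 2.
So 4^47 ≡ 36 · 81 · 66 · 16 · 4 ≡ 54 (mod 95).
Squaring chain: 54; never reaches −1, so base 4 is a Miller–Rabin witness that 95 is composite.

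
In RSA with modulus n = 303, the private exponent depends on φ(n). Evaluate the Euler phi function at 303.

Factor: 303 = 3 · 101.
φ(303) = (3−1) · (101−1) = 2 · 100 = 200.

200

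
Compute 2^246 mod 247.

220

2^1 ≡ 2 (mod 247)
2^2 ≡ 2^2 = 4 ≡ 4 (mod 247)
2^4 ≡ 4^2 = 16 ≡ 16 (mod 247)
2^8 ≡ 16^2 = 256 ≡ 9 (mod 247)
2^16 ≡ 9^2 = 81 ≡ 81 (mod 247)
2^32 ≡ 81^2 = 6561 ≡ 139 (mod 247)
2^64 ≡ 139^2 = 19321 ≡ 55 (mod 247)
2^128 ≡ 55^2 = 3025 ≡ 61 (mod 247)
246 = 128 + 64 + 32 + 16 + 4 + 2 in binary powers of 2.
So 2^246 ≡ 61 · 55 · 139 · 81 · 16 · 4 ≡ 220 (mod 247).
Since 220 ≠ 1, base 2 is a Fermat witness: 247 is composite.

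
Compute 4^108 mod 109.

1

4^1 ≡ 4 (mod 109)
4^2 ≡ 4^2 = 16 ≡ 16 (mod 109)
4^4 ≡ 16^2 = 256 ≡ 38 (mod 109)
4^8 ≡ 38^2 = 1444 ≡ 27 (mod 109)
4^16 ≡ 27^2 = 729 ≡ 75 (mod 109)
4^32 ≡ 75^2 = 5625 ≡ 66 (mod 109)
4^64 ≡ 66^2 = 4356 ≡ 105 (mod 109)
108 = 64 + 32 + 8 + 4 in binary powers of 2.
So 4^108 ≡ 105 · 66 · 27 · 38 ≡ 1 (mod 109).
Since the result is 1, base 4 gives no evidence that 109 is composite.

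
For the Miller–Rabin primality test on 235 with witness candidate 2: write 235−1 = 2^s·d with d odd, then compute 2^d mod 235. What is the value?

192

235 − 1 = 234 = 2^1 · 117, so d = 117.
2^1 ≡ 2 (mod 235)
2^2 ≡ 2^2 = 4 ≡ 4 (mod 235)
2^4 ≡ 4^2 = 16 ≡ 16 (mod 235)
2^8 ≡ 16^2 = 256 ≡ 21 (mod 235)
2^16 ≡ 21^2 = 441 ≡ 206 (mod 235)
2^32 ≡ 206^2 = 42436 ≡ 136 (mod 235)
2^64 ≡ 136^2 = 18496 ≡ 166 (mod 235)
117 = 64 + 32 + 16 + 4 + 1 in binary powers of 2.
So 2^117 ≡ 166 · 136 · 206 · 16 · 2 ≡ 192 (mod 235).
Squaring chain: 192; never reaches −1, so base 2 is a Miller–Rabin witness that 235 is composite.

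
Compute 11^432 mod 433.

11^1 ≡ 11 (mod 433)
11^2 ≡ 11^2 = 121 ≡ 121 (mod 433)
11^4 ≡ 121^2 = 14641 ≡ 352 (mod 433)
11^8 ≡ 352^2 = 123904 ≡ 66 (mod 433)
11^16 ≡ 66^2 = 4356 ≡ 26 (mod 433)
11^32 ≡ 26^2 = 676 ≡ 243 (mod 433)
11^64 ≡ 243^2 = 59049 ≡ 161 (mod 433)
11^128 ≡ 161^2 = 25921 ≡ 374 (mod 433)
11^256 ≡ 374^2 = 139876 ≡ 17 (mod 433)
432 = 256 + 128 + 32 + 16 in binary powers of 2.
So 11^432 ≡ 17 · 374 · 243 · 26 ≡ 1 (mod 433).
Since the result is 1, base 11 gives no evidence that 433 is composite.

1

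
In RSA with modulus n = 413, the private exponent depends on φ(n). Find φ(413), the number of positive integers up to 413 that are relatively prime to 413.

Factor: 413 = 7 · 59.
φ(413) = (7−1) · (59−1) = 6 · 58 = 348.

348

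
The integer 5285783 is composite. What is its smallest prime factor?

37

5285783 is odd.
Digit sum 38, not divisible by 3.
Ends in 3: not divisible by 5.
7: 5285783 = 7·755111 + 6
11: 5285783 = 11·480525 + 8
13: 5285783 = 13·406598 + 9
17: 5285783 = 17·310928 + 7
19: 5285783 = 19·278199 + 2
23: 5285783 = 23·229816 + 15
29: 5285783 = 29·182268 + 11
31: 5285783 = 31·170509 + 4
37: 5285783 = 37·142859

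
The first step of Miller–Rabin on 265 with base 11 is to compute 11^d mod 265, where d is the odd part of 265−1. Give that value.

131

265 − 1 = 264 = 2^3 · 33, so d = 33.
11^1 ≡ 11 (mod 265)
11^2 ≡ 11^2 = 121 ≡ 121 (mod 265)
11^4 ≡ 121^2 = 14641 ≡ 66 (mod 265)
11^8 ≡ 66^2 = 4356 ≡ 116 (mod 265)
11^16 ≡ 116^2 = 13456 ≡ 206 (mod 265)
11^32 ≡ 206^2 = 42436 ≡ 36 (mod 265)
33 = 32 + 1 in binary powers of 2.
So 11^33 ≡ 36 · 11 ≡ 131 (mod 265).
Squaring chain: 131 → 201 → 121; never reaches −1, so base 11 is a Miller–Rabin witness that 265 is composite.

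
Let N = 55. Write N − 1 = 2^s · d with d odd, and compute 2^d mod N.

55 − 1 = 54 = 2^1 · 27, so d = 27.
2^1 ≡ 2 (mod 55)
2^2 ≡ 2^2 = 4 ≡ 4 (mod 55)
2^4 ≡ 4^2 = 16 ≡ 16 (mod 55)
2^8 ≡ 16^2 = 256 ≡ 36 (mod 55)
2^16 ≡ 36^2 = 1296 ≡ 31 (mod 55)
27 = 16 + 8 + 2 + 1 in binary powers of 2.
So 2^27 ≡ 31 · 36 · 4 · 2 ≡ 18 (mod 55).
Squaring chain: 18; never reaches −1, so base 2 is a Miller–Rabin witness that 55 is composite.

18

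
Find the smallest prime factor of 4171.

43

4171 is odd.
Digit sum 13, not divisible by 3.
Ends in 1: not divisible by 5.
7: 4171 = 7·595 + 6
11: 4171 = 11·379 + 2
13: 4171 = 13·320 + 11
17: 4171 = 17·245 + 6
19: 4171 = 19·219 + 10
23: 4171 = 23·181 + 8
29: 4171 = 29·143 + 24
31: 4171 = 31·134 + 17
37: 4171 = 37·112 + 27
41: 4171 = 41·101 + 30
43: 4171 = 43·97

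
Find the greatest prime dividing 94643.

94643 = 31 · 3053
3053 = 43 · 71
71 is prime.
So 94643 = 31 · 43 · 71; the largest prime factor is 71.

71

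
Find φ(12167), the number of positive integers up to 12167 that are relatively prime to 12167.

11638

Factor: 12167 = 23^3.
φ(12167) = 23^2·(23−1) = 11638.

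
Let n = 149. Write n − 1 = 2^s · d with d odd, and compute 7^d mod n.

148

149 − 1 = 148 = 2^2 · 37, so d = 37.
7^1 ≡ 7 (mod 149)
7^2 ≡ 7^2 = 49 ≡ 49 (mod 149)
7^4 ≡ 49^2 = 2401 ≡ 17 (mod 149)
7^8 ≡ 17^2 = 289 ≡ 140 (mod 149)
7^16 ≡ 140^2 = 19600 ≡ 81 (mod 149)
7^32 ≡ 81^2 = 6561 ≡ 5 (mod 149)
37 = 32 + 4 + 1 in binary powers of 2.
So 7^37 ≡ 5 · 17 · 7 ≡ 148 (mod 149).
Since 7^d ≡ 148 (mod 149), base 7 does not prove 149 composite.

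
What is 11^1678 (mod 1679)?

11^1 ≡ 11 (mod 1679)
11^2 ≡ 11^2 = 121 ≡ 121 (mod 1679)
11^4 ≡ 121^2 = 14641 ≡ 1209 (mod 1679)
11^8 ≡ 1209^2 = 1461681 ≡ 951 (mod 1679)
11^16 ≡ 951^2 = 904401 ≡ 1099 (mod 1679)
11^32 ≡ 1099^2 = 1207801 ≡ 600 (mod 1679)
11^64 ≡ 600^2 = 360000 ≡ 694 (mod 1679)
11^128 ≡ 694^2 = 481636 ≡ 1442 (mod 1679)
11^256 ≡ 1442^2 = 2079364 ≡ 762 (mod 1679)
11^512 ≡ 762^2 = 580644 ≡ 1389 (mod 1679)
11^1024 ≡ 1389^2 = 1929321 ≡ 150 (mod 1679)
1678 = 1024 + 512 + 128 + 8 + 4 + 2 in binary powers of 2.
So 11^1678 ≡ 150 · 1389 · 1442 · 951 · 1209 · 121 ≡ 791 (mod 1679).
Since 791 ≠ 1, base 11 is a Fermat witness: 1679 is composite.

791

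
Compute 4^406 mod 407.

70

4^1 ≡ 4 (mod 407)
4^2 ≡ 4^2 = 16 ≡ 16 (mod 407)
4^4 ≡ 16^2 = 256 ≡ 256 (mod 407)
4^8 ≡ 256^2 = 65536 ≡ 9 (mod 407)
4^16 ≡ 9^2 = 81 ≡ 81 (mod 407)
4^32 ≡ 81^2 = 6561 ≡ 49 (mod 407)
4^64 ≡ 49^2 = 2401 ≡ 366 (mod 407)
4^128 ≡ 366^2 = 133956 ≡ 53 (mod 407)
4^256 ≡ 53^2 = 2809 ≡ 367 (mod 407)
406 = 256 + 128 + 16 + 4 + 2 in binary powers of 2.
So 4^406 ≡ 367 · 53 · 81 · 256 · 16 ≡ 70 (mod 407).
Since 70 ≠ 1, base 4 is a Fermat witness: 407 is composite.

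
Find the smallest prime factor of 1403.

1403 is odd.
Digit sum 8, not divisible by 3.
Ends in 3: not divisible by 5.
7: 1403 = 7·200 + 3
11: 1403 = 11·127 + 6
13: 1403 = 13·107 + 12
17: 1403 = 17·82 + 9
19: 1403 = 19·73 + 16
23: 1403 = 23·61

23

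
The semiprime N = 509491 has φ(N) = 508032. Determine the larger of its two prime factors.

883

φ(n) = (p−1)(q−1) = n − (p+q) + 1, so p + q = 509491 − 508032 + 1 = 1460.
p and q are the roots of t² − 1460t + 509491 = 0.
Discriminant: 1460² − 4·509491 = 2131600 − 2037964 = 93636; √93636 = 306.
q = (1460 − 306)/2 = 577, p = (1460 + 306)/2 = 883.
Check: 577 · 883 = 509491.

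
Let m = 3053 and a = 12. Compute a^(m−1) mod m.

12^1 ≡ 12 (mod 3053)
12^2 ≡ 12^2 = 144 ≡ 144 (mod 3053)
12^4 ≡ 144^2 = 20736 ≡ 2418 (mod 3053)
12^8 ≡ 2418^2 = 5846724 ≡ 229 (mod 3053)
12^16 ≡ 229^2 = 52441 ≡ 540 (mod 3053)
12^32 ≡ 540^2 = 291600 ≡ 1565 (mod 3053)
12^64 ≡ 1565^2 = 2449225 ≡ 719 (mod 3053)
12^128 ≡ 719^2 = 516961 ≡ 1004 (mod 3053)
12^256 ≡ 1004^2 = 1008016 ≡ 526 (mod 3053)
12^512 ≡ 526^2 = 276676 ≡ 1906 (mod 3053)
12^1024 ≡ 1906^2 = 3632836 ≡ 2819 (mod 3053)
12^2048 ≡ 2819^2 = 7946761 ≡ 2855 (mod 3053)
3052 = 2048 + 512 + 256 + 128 + 64 + 32 + 8 + 4 in binary powers of 2.
So 12^3052 ≡ 2855 · 1906 · 526 · 1004 · 719 · 1565 · 229 · 2418 ≡ 522 (mod 3053).
Since 522 ≠ 1, base 12 is a Fermat witness: 3053 is composite.

522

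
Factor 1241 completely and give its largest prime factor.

1241 = 17 · 73
73 is prime.
So 1241 = 17 · 73; the largest prime factor is 73.

73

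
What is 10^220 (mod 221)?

81

10^1 ≡ 10 (mod 221)
10^2 ≡ 10^2 = 100 ≡ 100 (mod 221)
10^4 ≡ 100^2 = 10000 ≡ 55 (mod 221)
10^8 ≡ 55^2 = 3025 ≡ 152 (mod 221)
10^16 ≡ 152^2 = 23104 ≡ 120 (mod 221)
10^32 ≡ 120^2 = 14400 ≡ 35 (mod 221)
10^64 ≡ 35^2 = 1225 ≡ 120 (mod 221)
10^128 ≡ 120^2 = 14400 ≡ 35 (mod 221)
220 = 128 + 64 + 16 + 8 + 4 in binary powers of 2.
So 10^220 ≡ 35 · 120 · 120 · 152 · 55 ≡ 81 (mod 221).
Since 81 ≠ 1, base 10 is a Fermat witness: 221 is composite.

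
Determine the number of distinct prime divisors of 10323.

10323 = 3^2 · 1147
1147 = 31 · 37
10323 = 3^2 · 31 · 37, which has 3 distinct prime factors.

3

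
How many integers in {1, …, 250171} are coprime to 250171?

Factor: 250171 = 23 · 73 · 149.
φ(250171) = (23−1) · (73−1) · (149−1) = 22 · 72 · 148 = 234432.

234432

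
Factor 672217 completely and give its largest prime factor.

672217 = 7 · 96031
96031 = 13 · 7387
7387 = 83 · 89
89 is prime.
So 672217 = 7 · 13 · 83 · 89; the largest prime factor is 89.

89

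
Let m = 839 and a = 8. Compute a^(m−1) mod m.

1

8^1 ≡ 8 (mod 839)
8^2 ≡ 8^2 = 64 ≡ 64 (mod 839)
8^4 ≡ 64^2 = 4096 ≡ 740 (mod 839)
8^8 ≡ 740^2 = 547600 ≡ 572 (mod 839)
8^16 ≡ 572^2 = 327184 ≡ 813 (mod 839)
8^32 ≡ 813^2 = 660969 ≡ 676 (mod 839)
8^64 ≡ 676^2 = 456976 ≡ 560 (mod 839)
8^128 ≡ 560^2 = 313600 ≡ 653 (mod 839)
8^256 ≡ 653^2 = 426409 ≡ 197 (mod 839)
8^512 ≡ 197^2 = 38809 ≡ 215 (mod 839)
838 = 512 + 256 + 64 + 4 + 2 in binary powers of 2.
So 8^838 ≡ 215 · 197 · 560 · 740 · 64 ≡ 1 (mod 839).
Since the result is 1, base 8 gives no evidence that 839 is composite.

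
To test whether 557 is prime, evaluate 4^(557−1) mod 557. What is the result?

1

4^1 ≡ 4 (mod 557)
4^2 ≡ 4^2 = 16 ≡ 16 (mod 557)
4^4 ≡ 16^2 = 256 ≡ 256 (mod 557)
4^8 ≡ 256^2 = 65536 ≡ 367 (mod 557)
4^16 ≡ 367^2 = 134689 ≡ 452 (mod 557)
4^32 ≡ 452^2 = 204304 ≡ 442 (mod 557)
4^64 ≡ 442^2 = 195364 ≡ 414 (mod 557)
4^128 ≡ 414^2 = 171396 ≡ 397 (mod 557)
4^256 ≡ 397^2 = 157609 ≡ 535 (mod 557)
4^512 ≡ 535^2 = 286225 ≡ 484 (mod 557)
556 = 512 + 32 + 8 + 4 in binary powers of 2.
So 4^556 ≡ 484 · 442 · 367 · 256 ≡ 1 (mod 557).
Since the result is 1, base 4 gives no evidence that 557 is composite.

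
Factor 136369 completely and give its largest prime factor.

136369 = 31 · 4399
4399 = 53 · 83
83 is prime.
So 136369 = 31 · 53 · 83; the largest prime factor is 83.

83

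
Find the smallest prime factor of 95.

95 is odd.
Digit sum 14, not divisible by 3.
Ends in 5: divisible by 5.

5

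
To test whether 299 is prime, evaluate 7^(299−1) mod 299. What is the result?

7^1 ≡ 7 (mod 299)
7^2 ≡ 7^2 = 49 ≡ 49 (mod 299)
7^4 ≡ 49^2 = 2401 ≡ 9 (mod 299)
7^8 ≡ 9^2 = 81 ≡ 81 (mod 299)
7^16 ≡ 81^2 = 6561 ≡ 282 (mod 299)
7^32 ≡ 282^2 = 79524 ≡ 289 (mod 299)
7^64 ≡ 289^2 = 83521 ≡ 100 (mod 299)
7^128 ≡ 100^2 = 10000 ≡ 133 (mod 299)
7^256 ≡ 133^2 = 17689 ≡ 48 (mod 299)
298 = 256 + 32 + 8 + 2 in binary powers of 2.
So 7^298 ≡ 48 · 289 · 81 · 49 ≡ 108 (mod 299).
Since 108 ≠ 1, base 7 is a Fermat witness: 299 is composite.

108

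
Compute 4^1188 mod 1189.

223

4^1 ≡ 4 (mod 1189)
4^2 ≡ 4^2 = 16 ≡ 16 (mod 1189)
4^4 ≡ 16^2 = 256 ≡ 256 (mod 1189)
4^8 ≡ 256^2 = 65536 ≡ 141 (mod 1189)
4^16 ≡ 141^2 = 19881 ≡ 857 (mod 1189)
4^32 ≡ 857^2 = 734449 ≡ 836 (mod 1189)
4^64 ≡ 836^2 = 698896 ≡ 953 (mod 1189)
4^128 ≡ 953^2 = 908209 ≡ 1002 (mod 1189)
4^256 ≡ 1002^2 = 1004004 ≡ 488 (mod 1189)
4^512 ≡ 488^2 = 238144 ≡ 344 (mod 1189)
4^1024 ≡ 344^2 = 118336 ≡ 625 (mod 1189)
1188 = 1024 + 128 + 32 + 4 in binary powers of 2.
So 4^1188 ≡ 625 · 1002 · 836 · 256 ≡ 223 (mod 1189).
Since 223 ≠ 1, base 4 is a Fermat witness: 1189 is composite.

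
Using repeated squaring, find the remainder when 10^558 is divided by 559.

365

10^1 ≡ 10 (mod 559)
10^2 ≡ 10^2 = 100 ≡ 100 (mod 559)
10^4 ≡ 100^2 = 10000 ≡ 497 (mod 559)
10^8 ≡ 497^2 = 247009 ≡ 490 (mod 559)
10^16 ≡ 490^2 = 240100 ≡ 289 (mod 559)
10^32 ≡ 289^2 = 83521 ≡ 230 (mod 559)
10^64 ≡ 230^2 = 52900 ≡ 354 (mod 559)
10^128 ≡ 354^2 = 125316 ≡ 100 (mod 559)
10^256 ≡ 100^2 = 10000 ≡ 497 (mod 559)
10^512 ≡ 497^2 = 247009 ≡ 490 (mod 559)
558 = 512 + 32 + 8 + 4 + 2 in binary powers of 2.
So 10^558 ≡ 490 · 230 · 490 · 497 · 100 ≡ 365 (mod 559).
Since 365 ≠ 1, base 10 is a Fermat witness: 559 is composite.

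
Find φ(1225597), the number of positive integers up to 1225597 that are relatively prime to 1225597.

1189728

Factor: 1225597 = 73 · 103 · 163.
φ(1225597) = (73−1) · (103−1) · (163−1) = 72 · 102 · 162 = 1189728.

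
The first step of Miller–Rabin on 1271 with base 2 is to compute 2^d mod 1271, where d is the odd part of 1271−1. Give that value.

1271 − 1 = 1270 = 2^1 · 635, so d = 635.
2^1 ≡ 2 (mod 1271)
2^2 ≡ 2^2 = 4 ≡ 4 (mod 1271)
2^4 ≡ 4^2 = 16 ≡ 16 (mod 1271)
2^8 ≡ 16^2 = 256 ≡ 256 (mod 1271)
2^16 ≡ 256^2 = 65536 ≡ 715 (mod 1271)
2^32 ≡ 715^2 = 511225 ≡ 283 (mod 1271)
2^64 ≡ 283^2 = 80089 ≡ 16 (mod 1271)
2^128 ≡ 16^2 = 256 ≡ 256 (mod 1271)
2^256 ≡ 256^2 = 65536 ≡ 715 (mod 1271)
2^512 ≡ 715^2 = 511225 ≡ 283 (mod 1271)
635 = 512 + 64 + 32 + 16 + 8 + 2 + 1 in binary powers of 2.
So 2^635 ≡ 283 · 16 · 283 · 715 · 256 · 4 · 2 ≡ 993 (mod 1271).
Squaring chain: 993; never reaches −1, so base 2 is a Miller–Rabin witness that 1271 is composite.

993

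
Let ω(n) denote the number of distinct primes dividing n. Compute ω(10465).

10465 = 5 · 2093
2093 = 7 · 299
299 = 13 · 23
10465 = 5 · 7 · 13 · 23, which has 4 distinct prime factors.

4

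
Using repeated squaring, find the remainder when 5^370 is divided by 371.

149

5^1 ≡ 5 (mod 371)
5^2 ≡ 5^2 = 25 ≡ 25 (mod 371)
5^4 ≡ 25^2 = 625 ≡ 254 (mod 371)
5^8 ≡ 254^2 = 64516 ≡ 333 (mod 371)
5^16 ≡ 333^2 = 110889 ≡ 331 (mod 371)
5^32 ≡ 331^2 = 109561 ≡ 116 (mod 371)
5^64 ≡ 116^2 = 13456 ≡ 100 (mod 371)
5^128 ≡ 100^2 = 10000 ≡ 354 (mod 371)
5^256 ≡ 354^2 = 125316 ≡ 289 (mod 371)
370 = 256 + 64 + 32 + 16 + 2 in binary powers of 2.
So 5^370 ≡ 289 · 100 · 116 · 331 · 25 ≡ 149 (mod 371).
Since 149 ≠ 1, base 5 is a Fermat witness: 371 is composite.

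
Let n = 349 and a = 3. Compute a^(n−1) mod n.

3^1 ≡ 3 (mod 349)
3^2 ≡ 3^2 = 9 ≡ 9 (mod 349)
3^4 ≡ 9^2 = 81 ≡ 81 (mod 349)
3^8 ≡ 81^2 = 6561 ≡ 279 (mod 349)
3^16 ≡ 279^2 = 77841 ≡ 14 (mod 349)
3^32 ≡ 14^2 = 196 ≡ 196 (mod 349)
3^64 ≡ 196^2 = 38416 ≡ 26 (mod 349)
3^128 ≡ 26^2 = 676 ≡ 327 (mod 349)
3^256 ≡ 327^2 = 106929 ≡ 135 (mod 349)
348 = 256 + 64 + 16 + 8 + 4 in binary powers of 2.
So 3^348 ≡ 135 · 26 · 14 · 279 · 81 ≡ 1 (mod 349).
Since the result is 1, base 3 gives no evidence that 349 is composite.

1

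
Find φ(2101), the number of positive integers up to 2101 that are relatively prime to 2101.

1900

Factor: 2101 = 11 · 191.
φ(2101) = (11−1) · (191−1) = 10 · 190 = 1900.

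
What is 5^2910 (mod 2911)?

2131

5^1 ≡ 5 (mod 2911)
5^2 ≡ 5^2 = 25 ≡ 25 (mod 2911)
5^4 ≡ 25^2 = 625 ≡ 625 (mod 2911)
5^8 ≡ 625^2 = 390625 ≡ 551 (mod 2911)
5^16 ≡ 551^2 = 303601 ≡ 857 (mod 2911)
5^32 ≡ 857^2 = 734449 ≡ 877 (mod 2911)
5^64 ≡ 877^2 = 769129 ≡ 625 (mod 2911)
5^128 ≡ 625^2 = 390625 ≡ 551 (mod 2911)
5^256 ≡ 551^2 = 303601 ≡ 857 (mod 2911)
5^512 ≡ 857^2 = 734449 ≡ 877 (mod 2911)
5^1024 ≡ 877^2 = 769129 ≡ 625 (mod 2911)
5^2048 ≡ 625^2 = 390625 ≡ 551 (mod 2911)
2910 = 2048 + 512 + 256 + 64 + 16 + 8 + 4 + 2 in binary powers of 2.
So 5^2910 ≡ 551 · 877 · 857 · 625 · 857 · 551 · 625 · 25 ≡ 2131 (mod 2911).
Since 2131 ≠ 1, base 5 is a Fermat witness: 2911 is composite.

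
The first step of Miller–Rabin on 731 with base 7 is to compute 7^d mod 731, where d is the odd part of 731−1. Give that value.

295

731 − 1 = 730 = 2^1 · 365, so d = 365.
7^1 ≡ 7 (mod 731)
7^2 ≡ 7^2 = 49 ≡ 49 (mod 731)
7^4 ≡ 49^2 = 2401 ≡ 208 (mod 731)
7^8 ≡ 208^2 = 43264 ≡ 135 (mod 731)
7^16 ≡ 135^2 = 18225 ≡ 681 (mod 731)
7^32 ≡ 681^2 = 463761 ≡ 307 (mod 731)
7^64 ≡ 307^2 = 94249 ≡ 681 (mod 731)
7^128 ≡ 681^2 = 463761 ≡ 307 (mod 731)
7^256 ≡ 307^2 = 94249 ≡ 681 (mod 731)
365 = 256 + 64 + 32 + 8 + 4 + 1 in binary powers of 2.
So 7^365 ≡ 681 · 681 · 307 · 135 · 208 · 7 ≡ 295 (mod 731).
Squaring chain: 295; never reaches −1, so base 7 is a Miller–Rabin witness that 731 is composite.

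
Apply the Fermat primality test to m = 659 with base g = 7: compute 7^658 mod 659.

1

7^1 ≡ 7 (mod 659)
7^2 ≡ 7^2 = 49 ≡ 49 (mod 659)
7^4 ≡ 49^2 = 2401 ≡ 424 (mod 659)
7^8 ≡ 424^2 = 179776 ≡ 528 (mod 659)
7^16 ≡ 528^2 = 278784 ≡ 27 (mod 659)
7^32 ≡ 27^2 = 729 ≡ 70 (mod 659)
7^64 ≡ 70^2 = 4900 ≡ 287 (mod 659)
7^128 ≡ 287^2 = 82369 ≡ 653 (mod 659)
7^256 ≡ 653^2 = 426409 ≡ 36 (mod 659)
7^512 ≡ 36^2 = 1296 ≡ 637 (mod 659)
658 = 512 + 128 + 16 + 2 in binary powers of 2.
So 7^658 ≡ 637 · 653 · 27 · 49 ≡ 1 (mod 659).
Since the result is 1, base 7 gives no evidence that 659 is composite.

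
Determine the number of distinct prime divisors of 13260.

13260 = 2^2 · 3315
3315 = 3 · 1105
1105 = 5 · 221
221 = 13 · 17
13260 = 2^2 · 3 · 5 · 13 · 17, which has 5 distinct prime factors.

5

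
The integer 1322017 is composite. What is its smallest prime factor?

1322017 is odd.
Digit sum 16, not divisible by 3.
Ends in 7: not divisible by 5.
7: 1322017 = 7·188859 + 4
11: 1322017 = 11·120183 + 4
13: 1322017 = 13·101693 + 8
17: 1322017 = 17·77765 + 12
19: 1322017 = 19·69579 + 16
23: 1322017 = 23·57479

23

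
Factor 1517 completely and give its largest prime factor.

1517 = 37 · 41
41 is prime.
So 1517 = 37 · 41; the largest prime factor is 41.

41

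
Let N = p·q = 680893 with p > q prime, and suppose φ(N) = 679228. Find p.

947

φ(n) = (p−1)(q−1) = n − (p+q) + 1, so p + q = 680893 − 679228 + 1 = 1666.
p and q are the roots of t² − 1666t + 680893 = 0.
Discriminant: 1666² − 4·680893 = 2775556 − 2723572 = 51984; √51984 = 228.
q = (1666 − 228)/2 = 719, p = (1666 + 228)/2 = 947.
Check: 719 · 947 = 680893.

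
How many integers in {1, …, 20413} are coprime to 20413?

20128

Factor: 20413 = 137 · 149.
φ(20413) = (137−1) · (149−1) = 136 · 148 = 20128.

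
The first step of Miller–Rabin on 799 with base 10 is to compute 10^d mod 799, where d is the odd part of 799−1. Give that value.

114

799 − 1 = 798 = 2^1 · 399, so d = 399.
10^1 ≡ 10 (mod 799)
10^2 ≡ 10^2 = 100 ≡ 100 (mod 799)
10^4 ≡ 100^2 = 10000 ≡ 412 (mod 799)
10^8 ≡ 412^2 = 169744 ≡ 356 (mod 799)
10^16 ≡ 356^2 = 126736 ≡ 494 (mod 799)
10^32 ≡ 494^2 = 244036 ≡ 341 (mod 799)
10^64 ≡ 341^2 = 116281 ≡ 426 (mod 799)
10^128 ≡ 426^2 = 181476 ≡ 103 (mod 799)
10^256 ≡ 103^2 = 10609 ≡ 222 (mod 799)
399 = 256 + 128 + 8 + 4 + 2 + 1 in binary powers of 2.
So 10^399 ≡ 222 · 103 · 356 · 412 · 100 · 10 ≡ 114 (mod 799).
Squaring chain: 114; never reaches −1, so base 10 is a Miller–Rabin witness that 799 is composite.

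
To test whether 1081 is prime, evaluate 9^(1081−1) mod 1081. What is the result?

9^1 ≡ 9 (mod 1081)
9^2 ≡ 9^2 = 81 ≡ 81 (mod 1081)
9^4 ≡ 81^2 = 6561 ≡ 75 (mod 1081)
9^8 ≡ 75^2 = 5625 ≡ 220 (mod 1081)
9^16 ≡ 220^2 = 48400 ≡ 836 (mod 1081)
9^32 ≡ 836^2 = 698896 ≡ 570 (mod 1081)
9^64 ≡ 570^2 = 324900 ≡ 600 (mod 1081)
9^128 ≡ 600^2 = 360000 ≡ 27 (mod 1081)
9^256 ≡ 27^2 = 729 ≡ 729 (mod 1081)
9^512 ≡ 729^2 = 531441 ≡ 670 (mod 1081)
9^1024 ≡ 670^2 = 448900 ≡ 285 (mod 1081)
1080 = 1024 + 32 + 16 + 8 in binary powers of 2.
So 9^1080 ≡ 285 · 570 · 836 · 220 ≡ 679 (mod 1081).
Since 679 ≠ 1, base 9 is a Fermat witness: 1081 is composite.

679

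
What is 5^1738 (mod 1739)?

5^1 ≡ 5 (mod 1739)
5^2 ≡ 5^2 = 25 ≡ 25 (mod 1739)
5^4 ≡ 25^2 = 625 ≡ 625 (mod 1739)
5^8 ≡ 625^2 = 390625 ≡ 1089 (mod 1739)
5^16 ≡ 1089^2 = 1185921 ≡ 1662 (mod 1739)
5^32 ≡ 1662^2 = 2762244 ≡ 712 (mod 1739)
5^64 ≡ 712^2 = 506944 ≡ 895 (mod 1739)
5^128 ≡ 895^2 = 801025 ≡ 1085 (mod 1739)
5^256 ≡ 1085^2 = 1177225 ≡ 1661 (mod 1739)
5^512 ≡ 1661^2 = 2758921 ≡ 867 (mod 1739)
5^1024 ≡ 867^2 = 751689 ≡ 441 (mod 1739)
1738 = 1024 + 512 + 128 + 64 + 8 + 2 in binary powers of 2.
So 5^1738 ≡ 441 · 867 · 1085 · 895 · 1089 · 25 ≡ 474 (mod 1739).
Since 474 ≠ 1, base 5 is a Fermat witness: 1739 is composite.

474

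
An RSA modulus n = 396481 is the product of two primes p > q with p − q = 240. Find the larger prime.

Since p = q + 240, we have 396481 = q(q + 240), so q² + 240q − 396481 = 0.
Discriminant: 240² + 4·396481 = 57600 + 1585924 = 1643524; √1643524 = 1282.
q = (−240 + 1282)/2 = 521, and p = q + 240 = 761.
Check: 521 · 761 = 396481.

761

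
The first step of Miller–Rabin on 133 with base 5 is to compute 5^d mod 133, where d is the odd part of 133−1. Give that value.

83

133 − 1 = 132 = 2^2 · 33, so d = 33.
5^1 ≡ 5 (mod 133)
5^2 ≡ 5^2 = 25 ≡ 25 (mod 133)
5^4 ≡ 25^2 = 625 ≡ 93 (mod 133)
5^8 ≡ 93^2 = 8649 ≡ 4 (mod 133)
5^16 ≡ 4^2 = 16 ≡ 16 (mod 133)
5^32 ≡ 16^2 = 256 ≡ 123 (mod 133)
33 = 32 + 1 in binary powers of 2.
So 5^33 ≡ 123 · 5 ≡ 83 (mod 133).
Squaring chain: 83 → 106; never reaches −1, so base 5 is a Miller–Rabin witness that 133 is composite.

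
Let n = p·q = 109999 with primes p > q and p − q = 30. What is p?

347

Since p = q + 30, we have 109999 = q(q + 30), so q² + 30q − 109999 = 0.
Discriminant: 30² + 4·109999 = 900 + 439996 = 440896; √440896 = 664.
q = (−30 + 664)/2 = 317, and p = q + 30 = 347.
Check: 317 · 347 = 109999.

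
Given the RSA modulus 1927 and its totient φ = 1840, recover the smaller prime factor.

φ(n) = (p−1)(q−1) = n − (p+q) + 1, so p + q = 1927 − 1840 + 1 = 88.
p and q are the roots of t² − 88t + 1927 = 0.
Discriminant: 88² − 4·1927 = 7744 − 7708 = 36; √36 = 6.
q = (88 − 6)/2 = 41, p = (88 + 6)/2 = 47.
Check: 41 · 47 = 1927.

41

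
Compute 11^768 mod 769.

11^1 ≡ 11 (mod 769)
11^2 ≡ 11^2 = 121 ≡ 121 (mod 769)
11^4 ≡ 121^2 = 14641 ≡ 30 (mod 769)
11^8 ≡ 30^2 = 900 ≡ 131 (mod 769)
11^16 ≡ 131^2 = 17161 ≡ 243 (mod 769)
11^32 ≡ 243^2 = 59049 ≡ 605 (mod 769)
11^64 ≡ 605^2 = 366025 ≡ 750 (mod 769)
11^128 ≡ 750^2 = 562500 ≡ 361 (mod 769)
11^256 ≡ 361^2 = 130321 ≡ 360 (mod 769)
11^512 ≡ 360^2 = 129600 ≡ 408 (mod 769)
768 = 512 + 256 in binary powers of 2.
So 11^768 ≡ 408 · 360 ≡ 1 (mod 769).
Since the result is 1, base 11 gives no evidence that 769 is composite.

1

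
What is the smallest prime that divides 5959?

5959 is odd.
Digit sum 28, not divisible by 3.
Ends in 9: not divisible by 5.
7: 5959 = 7·851 + 2
11: 5959 = 11·541 + 8
13: 5959 = 13·458 + 5
17: 5959 = 17·350 + 9
19: 5959 = 19·313 + 12
23: 5959 = 23·259 + 2
29: 5959 = 29·205 + 14
31: 5959 = 31·192 + 7
37: 5959 = 37·161 + 2
41: 5959 = 41·145 + 14
43: 5959 = 43·138 + 25
47: 5959 = 47·126 + 37
53: 5959 = 53·112 + 23
59: 5959 = 59·101

59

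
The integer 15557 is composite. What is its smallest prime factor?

47

15557 is odd.
Digit sum 23, not divisible by 3.
Ends in 7: not divisible by 5.
7: 15557 = 7·2222 + 3
11: 15557 = 11·1414 + 3
13: 15557 = 13·1196 + 9
17: 15557 = 17·915 + 2
19: 15557 = 19·818 + 15
23: 15557 = 23·676 + 9
29: 15557 = 29·536 + 13
31: 15557 = 31·501 + 26
37: 15557 = 37·420 + 17
41: 15557 = 41·379 + 18
43: 15557 = 43·361 + 34
47: 15557 = 47·331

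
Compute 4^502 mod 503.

4^1 ≡ 4 (mod 503)
4^2 ≡ 4^2 = 16 ≡ 16 (mod 503)
4^4 ≡ 16^2 = 256 ≡ 256 (mod 503)
4^8 ≡ 256^2 = 65536 ≡ 146 (mod 503)
4^16 ≡ 146^2 = 21316 ≡ 190 (mod 503)
4^32 ≡ 190^2 = 36100 ≡ 387 (mod 503)
4^64 ≡ 387^2 = 149769 ≡ 378 (mod 503)
4^128 ≡ 378^2 = 142884 ≡ 32 (mod 503)
4^256 ≡ 32^2 = 1024 ≡ 18 (mod 503)
502 = 256 + 128 + 64 + 32 + 16 + 4 + 2 in binary powers of 2.
So 4^502 ≡ 18 · 32 · 378 · 387 · 190 · 256 · 16 ≡ 1 (mod 503).
Since the result is 1, base 4 gives no evidence that 503 is composite.

1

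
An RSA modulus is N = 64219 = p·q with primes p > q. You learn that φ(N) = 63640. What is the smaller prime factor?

φ(n) = (p−1)(q−1) = n − (p+q) + 1, so p + q = 64219 − 63640 + 1 = 580.
p and q are the roots of t² − 580t + 64219 = 0.
Discriminant: 580² − 4·64219 = 336400 − 256876 = 79524; √79524 = 282.
q = (580 − 282)/2 = 149, p = (580 + 282)/2 = 431.
Check: 149 · 431 = 64219.

149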